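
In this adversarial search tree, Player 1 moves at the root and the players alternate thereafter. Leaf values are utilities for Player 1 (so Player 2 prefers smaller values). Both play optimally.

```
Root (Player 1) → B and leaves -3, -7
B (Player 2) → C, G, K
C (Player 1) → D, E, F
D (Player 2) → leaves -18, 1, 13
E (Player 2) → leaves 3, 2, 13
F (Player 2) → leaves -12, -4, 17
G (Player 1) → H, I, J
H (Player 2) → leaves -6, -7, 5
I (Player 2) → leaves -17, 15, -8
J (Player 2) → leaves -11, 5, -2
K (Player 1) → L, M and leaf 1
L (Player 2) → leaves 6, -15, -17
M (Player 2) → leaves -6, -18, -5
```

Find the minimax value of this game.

D (Player 2): min(-18, 1, 13) = -18
E (Player 2): min(3, 2, 13) = 2
F (Player 2): min(-12, -4, 17) = -12
C (Player 1): max(-18, 2, -12) = 2
H (Player 2): min(-6, -7, 5) = -7
I (Player 2): min(-17, 15, -8) = -17
J (Player 2): min(-11, 5, -2) = -11
G (Player 1): max(-7, -17, -11) = -7
L (Player 2): min(6, -15, -17) = -17
M (Player 2): min(-6, -18, -5) = -18
K (Player 1): max(-17, -18, 1) = 1
B (Player 2): min(2, -7, 1) = -7
Root (Player 1): max(-7, -3, -7) = -3

-3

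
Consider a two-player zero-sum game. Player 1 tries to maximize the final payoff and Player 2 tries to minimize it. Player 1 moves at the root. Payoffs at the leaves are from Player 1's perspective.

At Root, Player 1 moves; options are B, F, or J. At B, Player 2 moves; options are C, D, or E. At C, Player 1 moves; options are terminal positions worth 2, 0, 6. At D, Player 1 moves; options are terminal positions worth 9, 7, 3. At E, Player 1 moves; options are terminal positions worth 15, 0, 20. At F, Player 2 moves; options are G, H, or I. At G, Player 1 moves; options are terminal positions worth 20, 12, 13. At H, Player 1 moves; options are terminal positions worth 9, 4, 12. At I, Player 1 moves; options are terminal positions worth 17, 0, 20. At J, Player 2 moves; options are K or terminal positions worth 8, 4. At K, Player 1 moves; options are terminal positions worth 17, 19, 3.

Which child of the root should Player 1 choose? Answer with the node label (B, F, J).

F

C (Player 1): max(2, 0, 6) = 6
D (Player 1): max(9, 7, 3) = 9
E (Player 1): max(15, 0, 20) = 20
B (Player 2): min(6, 9, 20) = 6
G (Player 1): max(20, 12, 13) = 20
H (Player 1): max(9, 4, 12) = 12
I (Player 1): max(17, 0, 20) = 20
F (Player 2): min(20, 12, 20) = 12
K (Player 1): max(17, 19, 3) = 19
J (Player 2): min(19, 8, 4) = 4
Root (Player 1): max(6, 12, 4) = 12
Player 1 picks the child with the highest value: F (value 12).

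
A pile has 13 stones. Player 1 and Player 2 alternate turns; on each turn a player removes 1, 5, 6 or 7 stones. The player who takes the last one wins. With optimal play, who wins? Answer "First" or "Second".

Positions where the player to move wins (W) vs loses (L):
i:   0  1  2  3  4  5  6  7  8  9 10 11 12 13
     L  W  L  W  L  W  W  W  W  W  W  W  L  W
Position 13 is W, so the first player wins.

First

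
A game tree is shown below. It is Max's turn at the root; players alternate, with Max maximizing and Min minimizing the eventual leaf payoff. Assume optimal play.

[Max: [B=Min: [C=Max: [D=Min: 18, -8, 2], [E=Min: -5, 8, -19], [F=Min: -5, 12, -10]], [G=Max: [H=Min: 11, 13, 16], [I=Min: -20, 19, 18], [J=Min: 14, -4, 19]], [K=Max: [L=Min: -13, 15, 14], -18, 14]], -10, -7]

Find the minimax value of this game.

-7

D (Min): min(18, -8, 2) = -8
E (Min): min(-5, 8, -19) = -19
F (Min): min(-5, 12, -10) = -10
C (Max): max(-8, -19, -10) = -8
H (Min): min(11, 13, 16) = 11
I (Min): min(-20, 19, 18) = -20
J (Min): min(14, -4, 19) = -4
G (Max): max(11, -20, -4) = 11
L (Min): min(-13, 15, 14) = -13
K (Max): max(-13, -18, 14) = 14
B (Min): min(-8, 11, 14) = -8
Root (Max): max(-8, -10, -7) = -7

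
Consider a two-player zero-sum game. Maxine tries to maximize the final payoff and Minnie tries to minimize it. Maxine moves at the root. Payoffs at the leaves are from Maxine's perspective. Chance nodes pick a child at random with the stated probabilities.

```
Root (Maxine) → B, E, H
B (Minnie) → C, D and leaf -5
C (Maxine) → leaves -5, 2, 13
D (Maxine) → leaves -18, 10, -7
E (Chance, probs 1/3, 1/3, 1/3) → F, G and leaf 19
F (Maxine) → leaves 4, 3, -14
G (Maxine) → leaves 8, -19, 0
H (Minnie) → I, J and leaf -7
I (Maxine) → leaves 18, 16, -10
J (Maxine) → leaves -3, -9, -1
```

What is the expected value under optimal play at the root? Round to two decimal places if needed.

10.33

C (Maxine): max(-5, 2, 13) = 13
D (Maxine): max(-18, 10, -7) = 10
B (Minnie): min(13, 10, -5) = -5
F (Maxine): max(4, 3, -14) = 4
G (Maxine): max(8, -19, 0) = 8
E (Chance): 1/3·4 + 1/3·8 + 1/3·19 = 10.33
I (Maxine): max(18, 16, -10) = 18
J (Maxine): max(-3, -9, -1) = -1
H (Minnie): min(18, -1, -7) = -7
Root (Maxine): max(-5, 10.33, -7) = 10.33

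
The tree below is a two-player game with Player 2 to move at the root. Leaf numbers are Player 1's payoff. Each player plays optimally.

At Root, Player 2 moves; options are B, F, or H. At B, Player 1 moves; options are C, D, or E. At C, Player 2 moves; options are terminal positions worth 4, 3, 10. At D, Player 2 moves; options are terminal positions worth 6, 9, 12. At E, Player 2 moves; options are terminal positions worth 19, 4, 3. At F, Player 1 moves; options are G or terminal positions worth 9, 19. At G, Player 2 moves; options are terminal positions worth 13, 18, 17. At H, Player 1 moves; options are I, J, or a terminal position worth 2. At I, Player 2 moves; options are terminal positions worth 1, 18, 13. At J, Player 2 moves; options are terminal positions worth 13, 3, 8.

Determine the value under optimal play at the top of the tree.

3

C (Player 2): min(4, 3, 10) = 3
D (Player 2): min(6, 9, 12) = 6
E (Player 2): min(19, 4, 3) = 3
B (Player 1): max(3, 6, 3) = 6
G (Player 2): min(13, 18, 17) = 13
F (Player 1): max(13, 9, 19) = 19
I (Player 2): min(1, 18, 13) = 1
J (Player 2): min(13, 3, 8) = 3
H (Player 1): max(1, 3, 2) = 3
Root (Player 2): min(6, 19, 3) = 3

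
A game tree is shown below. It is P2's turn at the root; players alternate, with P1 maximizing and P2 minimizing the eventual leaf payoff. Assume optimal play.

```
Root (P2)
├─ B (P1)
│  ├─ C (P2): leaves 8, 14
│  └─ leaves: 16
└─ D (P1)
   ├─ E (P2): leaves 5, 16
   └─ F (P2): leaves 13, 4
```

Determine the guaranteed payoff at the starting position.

5

C (P2): min(8, 14) = 8
B (P1): max(8, 16) = 16
E (P2): min(5, 16) = 5
F (P2): min(13, 4) = 4
D (P1): max(5, 4) = 5
Root (P2): min(16, 5) = 5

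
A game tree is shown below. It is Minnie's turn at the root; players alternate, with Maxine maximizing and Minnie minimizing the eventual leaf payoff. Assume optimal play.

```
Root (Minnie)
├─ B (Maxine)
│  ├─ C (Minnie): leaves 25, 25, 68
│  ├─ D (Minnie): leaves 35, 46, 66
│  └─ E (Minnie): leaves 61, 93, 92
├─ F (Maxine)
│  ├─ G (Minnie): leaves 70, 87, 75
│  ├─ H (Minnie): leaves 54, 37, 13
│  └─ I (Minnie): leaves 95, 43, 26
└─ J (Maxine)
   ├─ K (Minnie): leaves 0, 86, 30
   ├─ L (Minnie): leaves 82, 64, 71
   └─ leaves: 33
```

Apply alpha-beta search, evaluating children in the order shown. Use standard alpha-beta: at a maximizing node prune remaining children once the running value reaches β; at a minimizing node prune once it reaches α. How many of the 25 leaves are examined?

C [α=-∞,β=+∞]: v=25
D [α=25,β=+∞]: v=35
E [α=35,β=+∞]: v=61
B [α=-∞,β=+∞]: v=61
G [α=-∞,β=61]: v=70
F [α=-∞,β=61]: v=70 after child 1 ≥ β → β-cutoff, skip 2
K [α=-∞,β=61]: v=0
L [α=0,β=61]: v=64
J [α=-∞,β=61]: v=64 after child 2 ≥ β → β-cutoff, skip 1
Root [α=-∞,β=+∞]: v=61
Leaves evaluated: 18 of 25.

18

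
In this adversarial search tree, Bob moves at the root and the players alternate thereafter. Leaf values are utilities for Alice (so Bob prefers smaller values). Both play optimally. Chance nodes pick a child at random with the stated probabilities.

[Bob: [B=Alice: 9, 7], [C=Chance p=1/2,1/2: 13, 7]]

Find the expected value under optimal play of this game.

9

B (Alice): max(9, 7) = 9
C (Chance): 1/2·13 + 1/2·7 = 10
Root (Bob): min(9, 10) = 9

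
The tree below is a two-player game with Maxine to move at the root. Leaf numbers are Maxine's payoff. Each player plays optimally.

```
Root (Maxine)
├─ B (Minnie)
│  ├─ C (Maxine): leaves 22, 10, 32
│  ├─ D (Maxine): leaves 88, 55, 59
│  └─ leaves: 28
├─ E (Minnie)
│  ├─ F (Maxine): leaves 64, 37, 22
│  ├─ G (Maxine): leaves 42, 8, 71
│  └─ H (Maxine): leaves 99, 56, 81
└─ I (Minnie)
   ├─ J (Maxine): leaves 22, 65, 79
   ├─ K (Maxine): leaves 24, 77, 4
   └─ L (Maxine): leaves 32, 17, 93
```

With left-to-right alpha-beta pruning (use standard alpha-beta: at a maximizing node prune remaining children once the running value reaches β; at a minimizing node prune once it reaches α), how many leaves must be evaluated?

C [α=-∞,β=+∞]: v=32
D [α=-∞,β=32]: v=88 after child 1 ≥ β → β-cutoff, skip 2
B [α=-∞,β=+∞]: v=28
F [α=28,β=+∞]: v=64
G [α=28,β=64]: v=71
H [α=28,β=64]: v=99 after child 1 ≥ β → β-cutoff, skip 2
E [α=28,β=+∞]: v=64
J [α=64,β=+∞]: v=79
K [α=64,β=79]: v=77
L [α=64,β=77]: v=93
I [α=64,β=+∞]: v=77
Root [α=-∞,β=+∞]: v=77
Leaves evaluated: 21 of 25.

21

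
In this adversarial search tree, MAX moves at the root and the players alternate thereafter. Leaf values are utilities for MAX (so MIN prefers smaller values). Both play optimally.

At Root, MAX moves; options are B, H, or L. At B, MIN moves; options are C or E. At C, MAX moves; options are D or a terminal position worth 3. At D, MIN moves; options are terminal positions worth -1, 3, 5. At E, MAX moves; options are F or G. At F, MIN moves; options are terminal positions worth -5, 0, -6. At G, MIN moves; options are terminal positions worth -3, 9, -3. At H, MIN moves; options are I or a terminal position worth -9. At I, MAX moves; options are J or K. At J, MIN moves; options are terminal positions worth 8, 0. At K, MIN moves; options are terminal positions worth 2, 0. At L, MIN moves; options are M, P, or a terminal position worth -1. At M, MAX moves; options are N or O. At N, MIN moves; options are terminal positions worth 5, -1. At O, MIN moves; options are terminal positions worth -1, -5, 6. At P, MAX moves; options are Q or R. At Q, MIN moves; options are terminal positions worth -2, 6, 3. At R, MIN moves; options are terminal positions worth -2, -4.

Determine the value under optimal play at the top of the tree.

-2

D (MIN): min(-1, 3, 5) = -1
C (MAX): max(-1, 3) = 3
F (MIN): min(-5, 0, -6) = -6
G (MIN): min(-3, 9, -3) = -3
E (MAX): max(-6, -3) = -3
B (MIN): min(3, -3) = -3
J (MIN): min(8, 0) = 0
K (MIN): min(2, 0) = 0
I (MAX): max(0, 0) = 0
H (MIN): min(0, -9) = -9
N (MIN): min(5, -1) = -1
O (MIN): min(-1, -5, 6) = -5
M (MAX): max(-1, -5) = -1
Q (MIN): min(-2, 6, 3) = -2
R (MIN): min(-2, -4) = -4
P (MAX): max(-2, -4) = -2
L (MIN): min(-1, -2, -1) = -2
Root (MAX): max(-3, -9, -2) = -2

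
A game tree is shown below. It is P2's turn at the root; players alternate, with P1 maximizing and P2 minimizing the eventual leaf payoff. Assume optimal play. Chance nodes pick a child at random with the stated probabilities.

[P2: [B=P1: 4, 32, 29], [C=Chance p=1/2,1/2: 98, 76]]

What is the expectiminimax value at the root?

B (P1): max(4, 32, 29) = 32
C (Chance): 1/2·98 + 1/2·76 = 87
Root (P2): min(32, 87) = 32

32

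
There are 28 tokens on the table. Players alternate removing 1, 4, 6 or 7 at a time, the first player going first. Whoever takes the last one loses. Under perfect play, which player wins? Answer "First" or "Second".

W/L table (W = player to move can force a win):
i:   0  1  2  3  4  5  6  7  8  9 10 11 12 13 14 15 16 17 18 19 20 21 22 23 24 25 26 27 28
     W  L  W  L  W  W  L  W  W  W  W  L  W  W  L  W  L  W  W  L  W  W  W  W  L  W  W  L  W
Position 28 is W, so the first player wins.

First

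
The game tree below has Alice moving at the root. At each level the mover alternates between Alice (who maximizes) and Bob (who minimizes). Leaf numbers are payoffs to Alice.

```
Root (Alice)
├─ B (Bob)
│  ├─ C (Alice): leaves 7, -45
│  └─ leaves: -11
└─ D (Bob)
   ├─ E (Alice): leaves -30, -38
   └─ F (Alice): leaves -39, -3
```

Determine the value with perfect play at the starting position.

-11

C (Alice): max(7, -45) = 7
B (Bob): min(7, -11) = -11
E (Alice): max(-30, -38) = -30
F (Alice): max(-39, -3) = -3
D (Bob): min(-30, -3) = -30
Root (Alice): max(-11, -30) = -11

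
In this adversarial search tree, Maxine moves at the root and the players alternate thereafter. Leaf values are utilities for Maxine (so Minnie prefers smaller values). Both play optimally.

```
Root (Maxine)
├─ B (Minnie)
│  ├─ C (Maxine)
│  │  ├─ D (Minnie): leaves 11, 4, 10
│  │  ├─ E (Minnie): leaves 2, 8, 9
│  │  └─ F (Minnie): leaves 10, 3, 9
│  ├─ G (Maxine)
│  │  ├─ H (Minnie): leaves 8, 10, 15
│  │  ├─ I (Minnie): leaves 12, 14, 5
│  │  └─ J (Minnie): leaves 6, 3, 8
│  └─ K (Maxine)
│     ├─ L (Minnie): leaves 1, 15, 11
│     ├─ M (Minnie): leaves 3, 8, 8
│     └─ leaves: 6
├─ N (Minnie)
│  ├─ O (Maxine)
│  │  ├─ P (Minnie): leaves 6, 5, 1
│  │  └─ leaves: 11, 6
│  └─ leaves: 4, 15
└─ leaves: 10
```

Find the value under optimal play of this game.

10

D (Minnie): min(11, 4, 10) = 4
E (Minnie): min(2, 8, 9) = 2
F (Minnie): min(10, 3, 9) = 3
C (Maxine): max(4, 2, 3) = 4
H (Minnie): min(8, 10, 15) = 8
I (Minnie): min(12, 14, 5) = 5
J (Minnie): min(6, 3, 8) = 3
G (Maxine): max(8, 5, 3) = 8
L (Minnie): min(1, 15, 11) = 1
M (Minnie): min(3, 8, 8) = 3
K (Maxine): max(1, 3, 6) = 6
B (Minnie): min(4, 8, 6) = 4
P (Minnie): min(6, 5, 1) = 1
O (Maxine): max(1, 11, 6) = 11
N (Minnie): min(11, 4, 15) = 4
Root (Maxine): max(4, 4, 10) = 10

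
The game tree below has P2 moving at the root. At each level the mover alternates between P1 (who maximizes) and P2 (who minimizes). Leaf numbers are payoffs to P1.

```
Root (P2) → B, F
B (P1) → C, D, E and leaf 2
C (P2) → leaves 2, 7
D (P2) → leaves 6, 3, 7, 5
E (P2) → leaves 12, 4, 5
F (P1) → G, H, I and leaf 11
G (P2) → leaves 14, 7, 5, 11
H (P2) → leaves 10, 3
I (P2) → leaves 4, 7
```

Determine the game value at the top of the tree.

4

C (P2): min(2, 7) = 2
D (P2): min(6, 3, 7, 5) = 3
E (P2): min(12, 4, 5) = 4
B (P1): max(2, 3, 4, 2) = 4
G (P2): min(14, 7, 5, 11) = 5
H (P2): min(10, 3) = 3
I (P2): min(4, 7) = 4
F (P1): max(5, 3, 4, 11) = 11
Root (P2): min(4, 11) = 4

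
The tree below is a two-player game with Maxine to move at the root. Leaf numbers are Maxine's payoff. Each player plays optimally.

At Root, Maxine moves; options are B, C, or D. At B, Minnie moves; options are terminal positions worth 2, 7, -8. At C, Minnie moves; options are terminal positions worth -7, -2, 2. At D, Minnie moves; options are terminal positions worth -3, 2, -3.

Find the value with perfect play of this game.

B (Minnie): min(2, 7, -8) = -8
C (Minnie): min(-7, -2, 2) = -7
D (Minnie): min(-3, 2, -3) = -3
Root (Maxine): max(-8, -7, -3) = -3

-3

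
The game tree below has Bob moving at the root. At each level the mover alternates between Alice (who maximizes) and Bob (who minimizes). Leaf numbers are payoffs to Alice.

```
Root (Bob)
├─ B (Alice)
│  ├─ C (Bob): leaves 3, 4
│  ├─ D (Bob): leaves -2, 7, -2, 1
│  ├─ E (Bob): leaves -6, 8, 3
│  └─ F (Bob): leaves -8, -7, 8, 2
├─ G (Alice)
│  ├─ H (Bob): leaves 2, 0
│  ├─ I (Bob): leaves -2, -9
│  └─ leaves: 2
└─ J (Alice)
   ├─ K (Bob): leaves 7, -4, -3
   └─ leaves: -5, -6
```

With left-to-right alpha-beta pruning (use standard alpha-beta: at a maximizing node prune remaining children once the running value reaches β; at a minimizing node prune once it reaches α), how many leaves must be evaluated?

C [α=-∞,β=+∞]: v=3
D [α=3,β=+∞]: v=-2 after child 1 ≤ α → α-cutoff, skip 3
E [α=3,β=+∞]: v=-6 after child 1 ≤ α → α-cutoff, skip 2
F [α=3,β=+∞]: v=-8 after child 1 ≤ α → α-cutoff, skip 3
B [α=-∞,β=+∞]: v=3
H [α=-∞,β=3]: v=0
I [α=0,β=3]: v=-2 after child 1 ≤ α → α-cutoff, skip 1
G [α=-∞,β=3]: v=2
K [α=-∞,β=2]: v=-4
J [α=-∞,β=2]: v=-4
Root [α=-∞,β=+∞]: v=-4
Leaves evaluated: 14 of 23.

14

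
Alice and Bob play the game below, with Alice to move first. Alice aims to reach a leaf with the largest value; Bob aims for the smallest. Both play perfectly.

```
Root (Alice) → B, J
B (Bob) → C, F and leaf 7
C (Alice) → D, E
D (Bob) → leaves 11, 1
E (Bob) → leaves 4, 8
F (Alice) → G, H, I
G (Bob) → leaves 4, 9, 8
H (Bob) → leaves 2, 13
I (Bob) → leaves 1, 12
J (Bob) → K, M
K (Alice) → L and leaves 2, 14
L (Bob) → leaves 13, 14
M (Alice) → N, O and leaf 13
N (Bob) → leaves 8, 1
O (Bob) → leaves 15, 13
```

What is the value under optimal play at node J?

13

L: min(13, 14) = 13
K: max(13, 2, 14) = 14
N: min(8, 1) = 1
O: min(15, 13) = 13
M: max(1, 13, 13) = 13
J: min(14, 13) = 13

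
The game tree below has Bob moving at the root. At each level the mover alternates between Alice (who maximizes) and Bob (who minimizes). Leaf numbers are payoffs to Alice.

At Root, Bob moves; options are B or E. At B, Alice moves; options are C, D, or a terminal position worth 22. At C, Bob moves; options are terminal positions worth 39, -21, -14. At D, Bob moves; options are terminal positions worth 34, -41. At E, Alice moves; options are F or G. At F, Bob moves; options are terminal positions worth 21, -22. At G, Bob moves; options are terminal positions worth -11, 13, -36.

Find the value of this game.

C (Bob): min(39, -21, -14) = -21
D (Bob): min(34, -41) = -41
B (Alice): max(-21, -41, 22) = 22
F (Bob): min(21, -22) = -22
G (Bob): min(-11, 13, -36) = -36
E (Alice): max(-22, -36) = -22
Root (Bob): min(22, -22) = -22

-22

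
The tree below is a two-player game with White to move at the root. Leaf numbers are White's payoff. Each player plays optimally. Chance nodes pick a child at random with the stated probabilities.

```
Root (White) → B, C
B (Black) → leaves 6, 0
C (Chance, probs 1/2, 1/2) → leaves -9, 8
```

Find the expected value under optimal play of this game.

0

B (Black): min(6, 0) = 0
C (Chance): 1/2·-9 + 1/2·8 = -0.5
Root (White): max(0, -0.5) = 0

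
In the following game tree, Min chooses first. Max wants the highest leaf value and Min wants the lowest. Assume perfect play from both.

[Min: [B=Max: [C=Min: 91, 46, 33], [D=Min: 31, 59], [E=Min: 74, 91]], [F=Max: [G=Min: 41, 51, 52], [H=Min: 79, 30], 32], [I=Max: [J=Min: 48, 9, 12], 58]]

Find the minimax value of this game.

41

C (Min): min(91, 46, 33) = 33
D (Min): min(31, 59) = 31
E (Min): min(74, 91) = 74
B (Max): max(33, 31, 74) = 74
G (Min): min(41, 51, 52) = 41
H (Min): min(79, 30) = 30
F (Max): max(41, 30, 32) = 41
J (Min): min(48, 9, 12) = 9
I (Max): max(9, 58) = 58
Root (Min): min(74, 41, 58) = 41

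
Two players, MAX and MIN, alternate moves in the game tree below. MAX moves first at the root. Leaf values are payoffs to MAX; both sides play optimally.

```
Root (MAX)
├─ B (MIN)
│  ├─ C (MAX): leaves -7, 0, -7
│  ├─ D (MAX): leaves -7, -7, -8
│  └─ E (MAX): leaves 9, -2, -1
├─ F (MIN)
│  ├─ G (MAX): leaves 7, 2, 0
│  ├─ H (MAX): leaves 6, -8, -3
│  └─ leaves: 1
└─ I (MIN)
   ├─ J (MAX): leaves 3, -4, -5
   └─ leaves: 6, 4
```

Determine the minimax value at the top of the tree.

C (MAX): max(-7, 0, -7) = 0
D (MAX): max(-7, -7, -8) = -7
E (MAX): max(9, -2, -1) = 9
B (MIN): min(0, -7, 9) = -7
G (MAX): max(7, 2, 0) = 7
H (MAX): max(6, -8, -3) = 6
F (MIN): min(7, 6, 1) = 1
J (MAX): max(3, -4, -5) = 3
I (MIN): min(3, 6, 4) = 3
Root (MAX): max(-7, 1, 3) = 3

3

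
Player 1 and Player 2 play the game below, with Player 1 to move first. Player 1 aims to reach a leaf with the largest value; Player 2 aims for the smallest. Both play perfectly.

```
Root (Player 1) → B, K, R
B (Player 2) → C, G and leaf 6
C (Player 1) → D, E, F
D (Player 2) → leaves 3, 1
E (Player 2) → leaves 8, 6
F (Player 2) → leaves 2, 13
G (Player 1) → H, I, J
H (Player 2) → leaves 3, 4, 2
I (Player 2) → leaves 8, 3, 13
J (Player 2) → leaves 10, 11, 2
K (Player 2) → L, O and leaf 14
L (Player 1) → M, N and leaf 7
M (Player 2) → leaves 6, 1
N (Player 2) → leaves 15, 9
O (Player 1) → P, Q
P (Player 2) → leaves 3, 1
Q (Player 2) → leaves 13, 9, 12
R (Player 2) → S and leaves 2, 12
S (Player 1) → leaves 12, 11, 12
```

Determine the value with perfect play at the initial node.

D (Player 2): min(3, 1) = 1
E (Player 2): min(8, 6) = 6
F (Player 2): min(2, 13) = 2
C (Player 1): max(1, 6, 2) = 6
H (Player 2): min(3, 4, 2) = 2
I (Player 2): min(8, 3, 13) = 3
J (Player 2): min(10, 11, 2) = 2
G (Player 1): max(2, 3, 2) = 3
B (Player 2): min(6, 3, 6) = 3
M (Player 2): min(6, 1) = 1
N (Player 2): min(15, 9) = 9
L (Player 1): max(1, 9, 7) = 9
P (Player 2): min(3, 1) = 1
Q (Player 2): min(13, 9, 12) = 9
O (Player 1): max(1, 9) = 9
K (Player 2): min(9, 9, 14) = 9
S (Player 1): max(12, 11, 12) = 12
R (Player 2): min(12, 2, 12) = 2
Root (Player 1): max(3, 9, 2) = 9

9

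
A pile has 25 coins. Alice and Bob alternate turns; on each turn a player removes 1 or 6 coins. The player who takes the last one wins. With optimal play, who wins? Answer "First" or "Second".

W/L table (W = player to move can force a win):
i:   0  1  2  3  4  5  6  7  8  9 10 11 12 13 14 15 16 17 18 19 20 21 22 23 24 25
     L  W  L  W  L  W  W  L  W  L  W  L  W  W  L  W  L  W  L  W  W  L  W  L  W  L
Position 25 is L, so the second player wins.

Second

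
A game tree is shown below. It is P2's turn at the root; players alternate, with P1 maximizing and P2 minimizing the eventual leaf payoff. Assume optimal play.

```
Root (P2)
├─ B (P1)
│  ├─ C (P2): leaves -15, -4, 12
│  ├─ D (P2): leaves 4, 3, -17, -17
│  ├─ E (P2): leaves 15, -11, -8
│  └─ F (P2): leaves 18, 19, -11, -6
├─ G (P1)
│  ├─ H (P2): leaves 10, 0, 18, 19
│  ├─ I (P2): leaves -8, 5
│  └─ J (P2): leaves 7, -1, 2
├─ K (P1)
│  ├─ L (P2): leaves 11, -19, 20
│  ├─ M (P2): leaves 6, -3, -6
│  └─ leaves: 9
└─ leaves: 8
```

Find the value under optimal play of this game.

-11

C (P2): min(-15, -4, 12) = -15
D (P2): min(4, 3, -17, -17) = -17
E (P2): min(15, -11, -8) = -11
F (P2): min(18, 19, -11, -6) = -11
B (P1): max(-15, -17, -11, -11) = -11
H (P2): min(10, 0, 18, 19) = 0
I (P2): min(-8, 5) = -8
J (P2): min(7, -1, 2) = -1
G (P1): max(0, -8, -1) = 0
L (P2): min(11, -19, 20) = -19
M (P2): min(6, -3, -6) = -6
K (P1): max(-19, -6, 9) = 9
Root (P2): min(-11, 0, 9, 8) = -11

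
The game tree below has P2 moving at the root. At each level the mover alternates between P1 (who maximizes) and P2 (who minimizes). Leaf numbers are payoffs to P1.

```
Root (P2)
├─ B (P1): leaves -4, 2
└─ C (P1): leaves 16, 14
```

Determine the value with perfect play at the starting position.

2

B (P1): max(-4, 2) = 2
C (P1): max(16, 14) = 16
Root (P2): min(2, 16) = 2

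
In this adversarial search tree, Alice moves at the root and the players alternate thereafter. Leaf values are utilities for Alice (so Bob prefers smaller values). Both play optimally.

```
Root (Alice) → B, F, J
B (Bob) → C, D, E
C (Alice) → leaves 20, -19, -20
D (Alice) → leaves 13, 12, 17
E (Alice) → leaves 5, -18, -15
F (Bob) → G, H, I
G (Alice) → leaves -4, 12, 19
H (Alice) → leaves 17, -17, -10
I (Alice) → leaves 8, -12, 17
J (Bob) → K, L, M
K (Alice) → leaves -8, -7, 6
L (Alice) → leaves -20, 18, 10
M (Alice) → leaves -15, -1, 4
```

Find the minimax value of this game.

C (Alice): max(20, -19, -20) = 20
D (Alice): max(13, 12, 17) = 17
E (Alice): max(5, -18, -15) = 5
B (Bob): min(20, 17, 5) = 5
G (Alice): max(-4, 12, 19) = 19
H (Alice): max(17, -17, -10) = 17
I (Alice): max(8, -12, 17) = 17
F (Bob): min(19, 17, 17) = 17
K (Alice): max(-8, -7, 6) = 6
L (Alice): max(-20, 18, 10) = 18
M (Alice): max(-15, -1, 4) = 4
J (Bob): min(6, 18, 4) = 4
Root (Alice): max(5, 17, 4) = 17

17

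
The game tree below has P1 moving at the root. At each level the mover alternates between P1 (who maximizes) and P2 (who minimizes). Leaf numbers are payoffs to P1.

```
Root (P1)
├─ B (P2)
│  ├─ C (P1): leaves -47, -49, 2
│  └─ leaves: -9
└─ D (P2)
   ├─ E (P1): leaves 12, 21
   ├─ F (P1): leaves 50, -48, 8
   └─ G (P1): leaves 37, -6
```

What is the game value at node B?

-9

C: max(-47, -49, 2) = 2
B: min(2, -9) = -9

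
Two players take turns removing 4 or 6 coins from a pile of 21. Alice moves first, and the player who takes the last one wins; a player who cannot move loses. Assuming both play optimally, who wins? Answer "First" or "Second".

Compute winning (W) and losing (L) positions by backward induction:
i:   0  1  2  3  4  5  6  7  8  9 10 11 12 13 14 15 16 17 18 19 20 21
     L  L  L  L  W  W  W  W  W  W  L  L  L  L  W  W  W  W  W  W  L  L
Position 21 is L, so the second player wins.

Second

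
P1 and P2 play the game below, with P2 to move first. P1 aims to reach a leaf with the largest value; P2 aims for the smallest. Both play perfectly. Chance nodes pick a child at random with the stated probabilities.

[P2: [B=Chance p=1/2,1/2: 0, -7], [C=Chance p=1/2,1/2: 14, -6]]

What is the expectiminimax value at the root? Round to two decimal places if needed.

-3.5

B (Chance): 1/2·0 + 1/2·-7 = -3.5
C (Chance): 1/2·14 + 1/2·-6 = 4
Root (P2): min(-3.5, 4) = -3.5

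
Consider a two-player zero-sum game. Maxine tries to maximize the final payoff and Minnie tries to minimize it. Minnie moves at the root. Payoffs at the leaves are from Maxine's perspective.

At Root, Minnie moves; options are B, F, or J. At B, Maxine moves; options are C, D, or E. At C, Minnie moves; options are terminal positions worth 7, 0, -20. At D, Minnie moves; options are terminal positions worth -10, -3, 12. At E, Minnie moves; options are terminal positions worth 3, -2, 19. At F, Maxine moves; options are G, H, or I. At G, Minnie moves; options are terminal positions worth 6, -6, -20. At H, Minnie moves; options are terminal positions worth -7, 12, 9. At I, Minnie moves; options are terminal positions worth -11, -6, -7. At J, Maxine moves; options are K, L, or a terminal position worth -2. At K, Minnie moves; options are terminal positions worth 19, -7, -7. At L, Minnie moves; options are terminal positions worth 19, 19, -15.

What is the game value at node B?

-2

C: min(7, 0, -20) = -20
D: min(-10, -3, 12) = -10
E: min(3, -2, 19) = -2
B: max(-20, -10, -2) = -2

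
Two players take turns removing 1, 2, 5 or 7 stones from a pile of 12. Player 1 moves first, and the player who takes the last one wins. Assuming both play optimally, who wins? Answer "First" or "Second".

Second

Positions where the player to move wins (W) vs loses (L):
i:   0  1  2  3  4  5  6  7  8  9 10 11 12
     L  W  W  L  W  W  L  W  W  L  W  W  L
Position 12 is L, so the second player wins.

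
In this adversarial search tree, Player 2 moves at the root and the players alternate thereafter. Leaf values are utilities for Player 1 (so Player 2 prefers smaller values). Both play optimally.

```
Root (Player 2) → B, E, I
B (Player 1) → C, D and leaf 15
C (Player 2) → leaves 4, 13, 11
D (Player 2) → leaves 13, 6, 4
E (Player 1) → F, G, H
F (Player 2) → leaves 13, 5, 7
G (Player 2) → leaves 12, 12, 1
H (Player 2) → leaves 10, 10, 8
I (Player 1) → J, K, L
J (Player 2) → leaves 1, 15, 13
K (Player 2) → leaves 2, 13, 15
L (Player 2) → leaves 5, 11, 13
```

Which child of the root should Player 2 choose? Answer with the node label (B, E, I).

I

C (Player 2): min(4, 13, 11) = 4
D (Player 2): min(13, 6, 4) = 4
B (Player 1): max(4, 4, 15) = 15
F (Player 2): min(13, 5, 7) = 5
G (Player 2): min(12, 12, 1) = 1
H (Player 2): min(10, 10, 8) = 8
E (Player 1): max(5, 1, 8) = 8
J (Player 2): min(1, 15, 13) = 1
K (Player 2): min(2, 13, 15) = 2
L (Player 2): min(5, 11, 13) = 5
I (Player 1): max(1, 2, 5) = 5
Root (Player 2): min(15, 8, 5) = 5
Player 2 picks the child with the lowest value: I (value 5).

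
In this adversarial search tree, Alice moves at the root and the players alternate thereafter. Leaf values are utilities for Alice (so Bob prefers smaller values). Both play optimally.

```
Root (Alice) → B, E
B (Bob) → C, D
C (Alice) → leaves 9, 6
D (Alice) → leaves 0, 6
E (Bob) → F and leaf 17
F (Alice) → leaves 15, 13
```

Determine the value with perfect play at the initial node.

15

C (Alice): max(9, 6) = 9
D (Alice): max(0, 6) = 6
B (Bob): min(9, 6) = 6
F (Alice): max(15, 13) = 15
E (Bob): min(15, 17) = 15
Root (Alice): max(6, 15) = 15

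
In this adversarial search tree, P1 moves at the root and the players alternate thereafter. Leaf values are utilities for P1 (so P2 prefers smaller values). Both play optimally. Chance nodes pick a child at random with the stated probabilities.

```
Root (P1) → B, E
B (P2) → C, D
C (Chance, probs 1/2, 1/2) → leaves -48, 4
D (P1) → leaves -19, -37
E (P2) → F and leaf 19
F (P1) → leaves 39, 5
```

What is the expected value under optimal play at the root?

C (Chance): 1/2·-48 + 1/2·4 = -22
D (P1): max(-19, -37) = -19
B (P2): min(-22, -19) = -22
F (P1): max(39, 5) = 39
E (P2): min(39, 19) = 19
Root (P1): max(-22, 19) = 19

19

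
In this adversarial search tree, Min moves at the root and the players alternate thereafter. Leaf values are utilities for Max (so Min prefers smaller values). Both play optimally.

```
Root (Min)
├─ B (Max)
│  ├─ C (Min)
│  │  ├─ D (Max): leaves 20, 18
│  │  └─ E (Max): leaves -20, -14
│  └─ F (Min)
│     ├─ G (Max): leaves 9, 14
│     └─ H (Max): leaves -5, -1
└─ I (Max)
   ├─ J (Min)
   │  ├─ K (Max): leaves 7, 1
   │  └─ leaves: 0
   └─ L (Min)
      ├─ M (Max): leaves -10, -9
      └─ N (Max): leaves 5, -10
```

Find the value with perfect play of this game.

D (Max): max(20, 18) = 20
E (Max): max(-20, -14) = -14
C (Min): min(20, -14) = -14
G (Max): max(9, 14) = 14
H (Max): max(-5, -1) = -1
F (Min): min(14, -1) = -1
B (Max): max(-14, -1) = -1
K (Max): max(7, 1) = 7
J (Min): min(7, 0) = 0
M (Max): max(-10, -9) = -9
N (Max): max(5, -10) = 5
L (Min): min(-9, 5) = -9
I (Max): max(0, -9) = 0
Root (Min): min(-1, 0) = -1

-1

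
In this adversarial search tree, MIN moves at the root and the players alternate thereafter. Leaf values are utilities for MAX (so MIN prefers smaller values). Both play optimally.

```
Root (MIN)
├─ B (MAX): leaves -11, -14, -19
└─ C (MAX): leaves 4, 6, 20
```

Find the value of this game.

-11

B (MAX): max(-11, -14, -19) = -11
C (MAX): max(4, 6, 20) = 20
Root (MIN): min(-11, 20) = -11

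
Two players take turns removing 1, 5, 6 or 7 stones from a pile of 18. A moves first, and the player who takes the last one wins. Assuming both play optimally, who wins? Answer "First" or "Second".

First

Compute winning (W) and losing (L) positions by backward induction:
i:   0  1  2  3  4  5  6  7  8  9 10 11 12 13 14 15 16 17 18
     L  W  L  W  L  W  W  W  W  W  W  W  L  W  L  W  L  W  W
Position 18 is W, so the first player wins.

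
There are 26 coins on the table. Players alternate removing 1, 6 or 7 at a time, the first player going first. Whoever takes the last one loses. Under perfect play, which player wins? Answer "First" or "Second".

First

Compute winning (W) and losing (L) positions by backward induction:
i:   0  1  2  3  4  5  6  7  8  9 10 11 12 13 14 15 16 17 18 19 20 21 22 23 24 25 26
     W  L  W  L  W  L  W  W  W  W  W  W  W  L  W  L  W  L  W  W  W  W  W  W  W  L  W
Position 26 is W, so the first player wins.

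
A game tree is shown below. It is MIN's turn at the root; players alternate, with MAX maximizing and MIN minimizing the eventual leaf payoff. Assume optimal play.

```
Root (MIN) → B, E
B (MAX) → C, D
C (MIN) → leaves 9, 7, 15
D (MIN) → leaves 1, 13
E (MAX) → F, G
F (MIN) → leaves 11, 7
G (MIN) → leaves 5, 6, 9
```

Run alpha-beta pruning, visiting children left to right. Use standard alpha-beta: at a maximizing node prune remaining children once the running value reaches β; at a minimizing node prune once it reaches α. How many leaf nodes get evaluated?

C [α=-∞,β=+∞]: v=7
D [α=7,β=+∞]: v=1 after child 1 ≤ α → α-cutoff, skip 1
B [α=-∞,β=+∞]: v=7
F [α=-∞,β=7]: v=7
E [α=-∞,β=7]: v=7 after child 1 ≥ β → β-cutoff, skip 1
Root [α=-∞,β=+∞]: v=7
Leaves evaluated: 6 of 10.

6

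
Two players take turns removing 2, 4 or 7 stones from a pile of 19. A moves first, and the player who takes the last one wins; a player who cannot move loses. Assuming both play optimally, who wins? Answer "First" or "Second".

First

i:   0  1  2  3  4  5  6  7  8  9 10 11 12 13 14 15 16 17 18 19
     L  L  W  W  W  W  L  W  W  L  W  W  L  W  W  L  W  W  L  W
Position 19 is W, so the first player wins.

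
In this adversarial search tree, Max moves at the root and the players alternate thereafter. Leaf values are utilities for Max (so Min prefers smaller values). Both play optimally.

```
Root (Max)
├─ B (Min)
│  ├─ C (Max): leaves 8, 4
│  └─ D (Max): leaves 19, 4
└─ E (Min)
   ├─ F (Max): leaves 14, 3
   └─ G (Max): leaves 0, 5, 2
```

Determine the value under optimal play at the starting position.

C (Max): max(8, 4) = 8
D (Max): max(19, 4) = 19
B (Min): min(8, 19) = 8
F (Max): max(14, 3) = 14
G (Max): max(0, 5, 2) = 5
E (Min): min(14, 5) = 5
Root (Max): max(8, 5) = 8

8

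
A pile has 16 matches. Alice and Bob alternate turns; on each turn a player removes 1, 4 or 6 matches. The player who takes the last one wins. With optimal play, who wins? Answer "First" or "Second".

Compute winning (W) and losing (L) positions by backward induction:
i:   0  1  2  3  4  5  6  7  8  9 10 11 12 13 14 15 16
     L  W  L  W  W  L  W  L  W  W  L  W  L  W  W  L  W
Position 16 is W, so the first player wins.

First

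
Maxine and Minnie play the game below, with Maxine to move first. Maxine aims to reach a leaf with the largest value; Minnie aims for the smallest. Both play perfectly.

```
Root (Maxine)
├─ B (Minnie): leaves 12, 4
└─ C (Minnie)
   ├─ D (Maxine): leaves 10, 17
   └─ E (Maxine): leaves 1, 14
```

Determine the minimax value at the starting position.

B (Minnie): min(12, 4) = 4
D (Maxine): max(10, 17) = 17
E (Maxine): max(1, 14) = 14
C (Minnie): min(17, 14) = 14
Root (Maxine): max(4, 14) = 14

14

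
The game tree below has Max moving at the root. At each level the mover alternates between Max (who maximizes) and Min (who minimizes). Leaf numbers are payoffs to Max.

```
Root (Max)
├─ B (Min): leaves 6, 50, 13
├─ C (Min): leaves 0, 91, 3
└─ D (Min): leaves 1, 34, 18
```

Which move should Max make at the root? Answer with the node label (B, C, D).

B

B (Min): min(6, 50, 13) = 6
C (Min): min(0, 91, 3) = 0
D (Min): min(1, 34, 18) = 1
Root (Max): max(6, 0, 1) = 6
Max picks the child with the highest value: B (value 6).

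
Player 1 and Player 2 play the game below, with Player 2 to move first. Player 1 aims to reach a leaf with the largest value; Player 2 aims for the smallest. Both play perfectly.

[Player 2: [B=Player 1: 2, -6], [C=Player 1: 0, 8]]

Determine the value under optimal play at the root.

B (Player 1): max(2, -6) = 2
C (Player 1): max(0, 8) = 8
Root (Player 2): min(2, 8) = 2

2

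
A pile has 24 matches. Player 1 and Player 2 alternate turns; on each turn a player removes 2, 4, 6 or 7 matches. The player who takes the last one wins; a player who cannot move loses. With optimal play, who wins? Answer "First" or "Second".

First

Positions where the player to move wins (W) vs loses (L):
i:   0  1  2  3  4  5  6  7  8  9 10 11 12 13 14 15 16 17 18 19 20 21 22 23 24
     L  L  W  W  W  W  W  W  W  L  L  W  W  W  W  W  W  W  L  L  W  W  W  W  W
Position 24 is W, so the first player wins.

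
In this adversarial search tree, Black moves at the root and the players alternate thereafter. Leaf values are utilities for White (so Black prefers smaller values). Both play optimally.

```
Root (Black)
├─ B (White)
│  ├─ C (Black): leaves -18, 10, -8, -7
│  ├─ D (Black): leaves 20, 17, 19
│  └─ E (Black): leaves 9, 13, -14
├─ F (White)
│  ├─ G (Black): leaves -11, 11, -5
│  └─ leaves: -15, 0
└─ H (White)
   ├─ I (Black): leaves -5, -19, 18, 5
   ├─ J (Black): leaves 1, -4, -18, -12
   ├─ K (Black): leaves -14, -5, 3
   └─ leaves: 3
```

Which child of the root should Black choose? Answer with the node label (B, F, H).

C (Black): min(-18, 10, -8, -7) = -18
D (Black): min(20, 17, 19) = 17
E (Black): min(9, 13, -14) = -14
B (White): max(-18, 17, -14) = 17
G (Black): min(-11, 11, -5) = -11
F (White): max(-11, -15, 0) = 0
I (Black): min(-5, -19, 18, 5) = -19
J (Black): min(1, -4, -18, -12) = -18
K (Black): min(-14, -5, 3) = -14
H (White): max(-19, -18, -14, 3) = 3
Root (Black): min(17, 0, 3) = 0
Black picks the child with the lowest value: F (value 0).

F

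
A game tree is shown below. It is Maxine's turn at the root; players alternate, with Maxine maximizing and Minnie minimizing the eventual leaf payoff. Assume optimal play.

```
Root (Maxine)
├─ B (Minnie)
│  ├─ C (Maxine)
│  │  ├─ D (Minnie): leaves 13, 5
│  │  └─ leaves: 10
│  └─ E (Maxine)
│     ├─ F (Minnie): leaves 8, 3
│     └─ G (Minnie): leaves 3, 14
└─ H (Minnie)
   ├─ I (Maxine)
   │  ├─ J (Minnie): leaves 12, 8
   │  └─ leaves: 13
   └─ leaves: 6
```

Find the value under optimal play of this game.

D (Minnie): min(13, 5) = 5
C (Maxine): max(5, 10) = 10
F (Minnie): min(8, 3) = 3
G (Minnie): min(3, 14) = 3
E (Maxine): max(3, 3) = 3
B (Minnie): min(10, 3) = 3
J (Minnie): min(12, 8) = 8
I (Maxine): max(8, 13) = 13
H (Minnie): min(13, 6) = 6
Root (Maxine): max(3, 6) = 6

6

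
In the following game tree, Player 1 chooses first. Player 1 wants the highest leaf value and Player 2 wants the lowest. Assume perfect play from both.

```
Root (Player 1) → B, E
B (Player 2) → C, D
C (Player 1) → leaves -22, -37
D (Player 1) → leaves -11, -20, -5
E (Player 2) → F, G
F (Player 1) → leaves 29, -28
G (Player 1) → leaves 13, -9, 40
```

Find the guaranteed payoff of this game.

29

C (Player 1): max(-22, -37) = -22
D (Player 1): max(-11, -20, -5) = -5
B (Player 2): min(-22, -5) = -22
F (Player 1): max(29, -28) = 29
G (Player 1): max(13, -9, 40) = 40
E (Player 2): min(29, 40) = 29
Root (Player 1): max(-22, 29) = 29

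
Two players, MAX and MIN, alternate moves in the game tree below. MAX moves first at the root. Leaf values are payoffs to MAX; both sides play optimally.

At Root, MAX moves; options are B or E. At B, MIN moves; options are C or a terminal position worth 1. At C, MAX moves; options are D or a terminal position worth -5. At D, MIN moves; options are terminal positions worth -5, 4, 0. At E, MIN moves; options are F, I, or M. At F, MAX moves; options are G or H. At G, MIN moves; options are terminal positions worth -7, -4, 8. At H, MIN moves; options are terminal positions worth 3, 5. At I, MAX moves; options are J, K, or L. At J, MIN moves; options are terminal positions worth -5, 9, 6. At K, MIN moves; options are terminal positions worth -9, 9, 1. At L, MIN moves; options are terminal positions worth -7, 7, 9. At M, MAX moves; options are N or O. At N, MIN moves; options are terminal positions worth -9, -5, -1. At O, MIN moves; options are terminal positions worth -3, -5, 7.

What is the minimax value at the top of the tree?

D (MIN): min(-5, 4, 0) = -5
C (MAX): max(-5, -5) = -5
B (MIN): min(-5, 1) = -5
G (MIN): min(-7, -4, 8) = -7
H (MIN): min(3, 5) = 3
F (MAX): max(-7, 3) = 3
J (MIN): min(-5, 9, 6) = -5
K (MIN): min(-9, 9, 1) = -9
L (MIN): min(-7, 7, 9) = -7
I (MAX): max(-5, -9, -7) = -5
N (MIN): min(-9, -5, -1) = -9
O (MIN): min(-3, -5, 7) = -5
M (MAX): max(-9, -5) = -5
E (MIN): min(3, -5, -5) = -5
Root (MAX): max(-5, -5) = -5

-5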